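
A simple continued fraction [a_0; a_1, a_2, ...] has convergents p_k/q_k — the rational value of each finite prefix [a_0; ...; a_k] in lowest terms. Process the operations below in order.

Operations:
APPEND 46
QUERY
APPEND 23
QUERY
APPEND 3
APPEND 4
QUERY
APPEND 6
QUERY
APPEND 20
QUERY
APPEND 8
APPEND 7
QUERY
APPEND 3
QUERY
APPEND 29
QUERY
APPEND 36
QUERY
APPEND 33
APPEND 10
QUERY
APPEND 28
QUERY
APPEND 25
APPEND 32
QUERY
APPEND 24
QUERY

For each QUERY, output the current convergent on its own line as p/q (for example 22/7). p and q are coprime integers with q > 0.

46/1
1059/23
13951/303
86929/1888
1752531/38063
100502770/2182807
315615487/6854813
9253351893/200972384
333436283635/7241860637
110459943402115/2399065594687
3103891065971068/67413019024641
2489751462031693148/54074598337767425
59831742825353314367/1299478084647628912

APPEND 46: p_0 = 46·1 + 0 = 46, q_0 = 46·0 + 1 = 1 → 46/1
APPEND 23: p_1 = 23·46 + 1 = 1059, q_1 = 23·1 + 0 = 23 → 1059/23
APPEND 3: p_2 = 3·1059 + 46 = 3223, q_2 = 3·23 + 1 = 70 → 3223/70
APPEND 4: p_3 = 4·3223 + 1059 = 13951, q_3 = 4·70 + 23 = 303 → 13951/303
APPEND 6: p_4 = 6·13951 + 3223 = 86929, q_4 = 6·303 + 70 = 1888 → 86929/1888
APPEND 20: p_5 = 20·86929 + 13951 = 1752531, q_5 = 20·1888 + 303 = 38063 → 1752531/38063
APPEND 8: p_6 = 8·1752531 + 86929 = 14107177, q_6 = 8·38063 + 1888 = 306392 → 14107177/306392
APPEND 7: p_7 = 7·14107177 + 1752531 = 100502770, q_7 = 7·306392 + 38063 = 2182807 → 100502770/2182807
APPEND 3: p_8 = 3·100502770 + 14107177 = 315615487, q_8 = 3·2182807 + 306392 = 6854813 → 315615487/6854813
APPEND 29: p_9 = 29·315615487 + 100502770 = 9253351893, q_9 = 29·6854813 + 2182807 = 200972384 → 9253351893/200972384
APPEND 36: p_10 = 36·9253351893 + 315615487 = 333436283635, q_10 = 36·200972384 + 6854813 = 7241860637 → 333436283635/7241860637
APPEND 33: p_11 = 33·333436283635 + 9253351893 = 11012650711848, q_11 = 33·7241860637 + 200972384 = 239182373405 → 11012650711848/239182373405
APPEND 10: p_12 = 10·11012650711848 + 333436283635 = 110459943402115, q_12 = 10·239182373405 + 7241860637 = 2399065594687 → 110459943402115/2399065594687
APPEND 28: p_13 = 28·110459943402115 + 11012650711848 = 3103891065971068, q_13 = 28·2399065594687 + 239182373405 = 67413019024641 → 3103891065971068/67413019024641
APPEND 25: p_14 = 25·3103891065971068 + 110459943402115 = 77707736592678815, q_14 = 25·67413019024641 + 2399065594687 = 1687724541210712 → 77707736592678815/1687724541210712
APPEND 32: p_15 = 32·77707736592678815 + 3103891065971068 = 2489751462031693148, q_15 = 32·1687724541210712 + 67413019024641 = 54074598337767425 → 2489751462031693148/54074598337767425
APPEND 24: p_16 = 24·2489751462031693148 + 77707736592678815 = 59831742825353314367, q_16 = 24·54074598337767425 + 1687724541210712 = 1299478084647628912 → 59831742825353314367/1299478084647628912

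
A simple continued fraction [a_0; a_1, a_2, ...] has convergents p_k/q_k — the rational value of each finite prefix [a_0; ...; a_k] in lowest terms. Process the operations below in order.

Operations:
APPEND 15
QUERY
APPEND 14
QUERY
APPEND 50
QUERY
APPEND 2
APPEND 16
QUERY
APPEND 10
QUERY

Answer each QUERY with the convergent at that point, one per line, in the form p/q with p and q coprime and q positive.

APPEND 15: p_0 = 15·1 + 0 = 15, q_0 = 15·0 + 1 = 1 → 15/1
APPEND 14: p_1 = 14·15 + 1 = 211, q_1 = 14·1 + 0 = 14 → 211/14
APPEND 50: p_2 = 50·211 + 15 = 10565, q_2 = 50·14 + 1 = 701 → 10565/701
APPEND 2: p_3 = 2·10565 + 211 = 21341, q_3 = 2·701 + 14 = 1416 → 21341/1416
APPEND 16: p_4 = 16·21341 + 10565 = 352021, q_4 = 16·1416 + 701 = 23357 → 352021/23357
APPEND 10: p_5 = 10·352021 + 21341 = 3541551, q_5 = 10·23357 + 1416 = 234986 → 3541551/234986

15/1
211/14
10565/701
352021/23357
3541551/234986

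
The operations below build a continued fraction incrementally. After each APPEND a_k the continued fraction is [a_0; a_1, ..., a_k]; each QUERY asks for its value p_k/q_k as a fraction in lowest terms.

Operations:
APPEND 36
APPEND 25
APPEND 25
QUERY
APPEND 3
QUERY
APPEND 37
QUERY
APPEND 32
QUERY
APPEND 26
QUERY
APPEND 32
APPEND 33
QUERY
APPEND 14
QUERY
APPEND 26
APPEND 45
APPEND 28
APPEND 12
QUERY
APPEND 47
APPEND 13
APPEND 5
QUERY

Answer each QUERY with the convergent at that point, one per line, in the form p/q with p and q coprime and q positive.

22561/626
68584/1903
2560169/71037
81993992/2275087
2134403961/59223299
2258770788513/62674104914
31691173959926/879334889451
12550361916816476315/348234846795168267
39062796800039623470067/1083875281781764755657

APPEND 36: p_0 = 36·1 + 0 = 36, q_0 = 36·0 + 1 = 1 → 36/1
APPEND 25: p_1 = 25·36 + 1 = 901, q_1 = 25·1 + 0 = 25 → 901/25
APPEND 25: p_2 = 25·901 + 36 = 22561, q_2 = 25·25 + 1 = 626 → 22561/626
APPEND 3: p_3 = 3·22561 + 901 = 68584, q_3 = 3·626 + 25 = 1903 → 68584/1903
APPEND 37: p_4 = 37·68584 + 22561 = 2560169, q_4 = 37·1903 + 626 = 71037 → 2560169/71037
APPEND 32: p_5 = 32·2560169 + 68584 = 81993992, q_5 = 32·71037 + 1903 = 2275087 → 81993992/2275087
APPEND 26: p_6 = 26·81993992 + 2560169 = 2134403961, q_6 = 26·2275087 + 71037 = 59223299 → 2134403961/59223299
APPEND 32: p_7 = 32·2134403961 + 81993992 = 68382920744, q_7 = 32·59223299 + 2275087 = 1897420655 → 68382920744/1897420655
APPEND 33: p_8 = 33·68382920744 + 2134403961 = 2258770788513, q_8 = 33·1897420655 + 59223299 = 62674104914 → 2258770788513/62674104914
APPEND 14: p_9 = 14·2258770788513 + 68382920744 = 31691173959926, q_9 = 14·62674104914 + 1897420655 = 879334889451 → 31691173959926/879334889451
APPEND 26: p_10 = 26·31691173959926 + 2258770788513 = 826229293746589, q_10 = 26·879334889451 + 62674104914 = 22925381230640 → 826229293746589/22925381230640
APPEND 45: p_11 = 45·826229293746589 + 31691173959926 = 37212009392556431, q_11 = 45·22925381230640 + 879334889451 = 1032521490268251 → 37212009392556431/1032521490268251
APPEND 28: p_12 = 28·37212009392556431 + 826229293746589 = 1042762492285326657, q_12 = 28·1032521490268251 + 22925381230640 = 28933527108741668 → 1042762492285326657/28933527108741668
APPEND 12: p_13 = 12·1042762492285326657 + 37212009392556431 = 12550361916816476315, q_13 = 12·28933527108741668 + 1032521490268251 = 348234846795168267 → 12550361916816476315/348234846795168267
APPEND 47: p_14 = 47·12550361916816476315 + 1042762492285326657 = 590909772582659713462, q_14 = 47·348234846795168267 + 28933527108741668 = 16395971326481650217 → 590909772582659713462/16395971326481650217
APPEND 13: p_15 = 13·590909772582659713462 + 12550361916816476315 = 7694377405491392751321, q_15 = 13·16395971326481650217 + 348234846795168267 = 213495862091056621088 → 7694377405491392751321/213495862091056621088
APPEND 5: p_16 = 5·7694377405491392751321 + 590909772582659713462 = 39062796800039623470067, q_16 = 5·213495862091056621088 + 16395971326481650217 = 1083875281781764755657 → 39062796800039623470067/1083875281781764755657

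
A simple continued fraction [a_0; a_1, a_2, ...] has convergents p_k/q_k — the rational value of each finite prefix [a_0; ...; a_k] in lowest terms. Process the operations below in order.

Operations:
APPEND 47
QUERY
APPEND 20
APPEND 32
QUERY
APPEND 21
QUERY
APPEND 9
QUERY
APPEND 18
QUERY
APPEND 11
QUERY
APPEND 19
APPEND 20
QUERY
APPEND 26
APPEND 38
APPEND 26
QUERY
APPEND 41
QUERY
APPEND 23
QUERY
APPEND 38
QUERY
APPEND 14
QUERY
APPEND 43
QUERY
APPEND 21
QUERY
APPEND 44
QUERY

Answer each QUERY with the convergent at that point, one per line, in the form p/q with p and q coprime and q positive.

47/1
30159/641
634280/13481
5738679/121970
103930502/2208941
1148974201/24420321
439837780621/9348321121
11343117634662009/241086852549100
465503656094908736/9893824159513289
10717927207817562937/227799042521354747
407746737553162300342/8666257439970993675
5719172252952089767725/121555403202115266197
246332153614493022312517/5235548595130927440146
5178694398157305558330582/110068075900951591509263
228108885672535937588858125/4848230888237000953847718

APPEND 47: p_0 = 47·1 + 0 = 47, q_0 = 47·0 + 1 = 1 → 47/1
APPEND 20: p_1 = 20·47 + 1 = 941, q_1 = 20·1 + 0 = 20 → 941/20
APPEND 32: p_2 = 32·941 + 47 = 30159, q_2 = 32·20 + 1 = 641 → 30159/641
APPEND 21: p_3 = 21·30159 + 941 = 634280, q_3 = 21·641 + 20 = 13481 → 634280/13481
APPEND 9: p_4 = 9·634280 + 30159 = 5738679, q_4 = 9·13481 + 641 = 121970 → 5738679/121970
APPEND 18: p_5 = 18·5738679 + 634280 = 103930502, q_5 = 18·121970 + 13481 = 2208941 → 103930502/2208941
APPEND 11: p_6 = 11·103930502 + 5738679 = 1148974201, q_6 = 11·2208941 + 121970 = 24420321 → 1148974201/24420321
APPEND 19: p_7 = 19·1148974201 + 103930502 = 21934440321, q_7 = 19·24420321 + 2208941 = 466195040 → 21934440321/466195040
APPEND 20: p_8 = 20·21934440321 + 1148974201 = 439837780621, q_8 = 20·466195040 + 24420321 = 9348321121 → 439837780621/9348321121
APPEND 26: p_9 = 26·439837780621 + 21934440321 = 11457716736467, q_9 = 26·9348321121 + 466195040 = 243522544186 → 11457716736467/243522544186
APPEND 38: p_10 = 38·11457716736467 + 439837780621 = 435833073766367, q_10 = 38·243522544186 + 9348321121 = 9263205000189 → 435833073766367/9263205000189
APPEND 26: p_11 = 26·435833073766367 + 11457716736467 = 11343117634662009, q_11 = 26·9263205000189 + 243522544186 = 241086852549100 → 11343117634662009/241086852549100
APPEND 41: p_12 = 41·11343117634662009 + 435833073766367 = 465503656094908736, q_12 = 41·241086852549100 + 9263205000189 = 9893824159513289 → 465503656094908736/9893824159513289
APPEND 23: p_13 = 23·465503656094908736 + 11343117634662009 = 10717927207817562937, q_13 = 23·9893824159513289 + 241086852549100 = 227799042521354747 → 10717927207817562937/227799042521354747
APPEND 38: p_14 = 38·10717927207817562937 + 465503656094908736 = 407746737553162300342, q_14 = 38·227799042521354747 + 9893824159513289 = 8666257439970993675 → 407746737553162300342/8666257439970993675
APPEND 14: p_15 = 14·407746737553162300342 + 10717927207817562937 = 5719172252952089767725, q_15 = 14·8666257439970993675 + 227799042521354747 = 121555403202115266197 → 5719172252952089767725/121555403202115266197
APPEND 43: p_16 = 43·5719172252952089767725 + 407746737553162300342 = 246332153614493022312517, q_16 = 43·121555403202115266197 + 8666257439970993675 = 5235548595130927440146 → 246332153614493022312517/5235548595130927440146
APPEND 21: p_17 = 21·246332153614493022312517 + 5719172252952089767725 = 5178694398157305558330582, q_17 = 21·5235548595130927440146 + 121555403202115266197 = 110068075900951591509263 → 5178694398157305558330582/110068075900951591509263
APPEND 44: p_18 = 44·5178694398157305558330582 + 246332153614493022312517 = 228108885672535937588858125, q_18 = 44·110068075900951591509263 + 5235548595130927440146 = 4848230888237000953847718 → 228108885672535937588858125/4848230888237000953847718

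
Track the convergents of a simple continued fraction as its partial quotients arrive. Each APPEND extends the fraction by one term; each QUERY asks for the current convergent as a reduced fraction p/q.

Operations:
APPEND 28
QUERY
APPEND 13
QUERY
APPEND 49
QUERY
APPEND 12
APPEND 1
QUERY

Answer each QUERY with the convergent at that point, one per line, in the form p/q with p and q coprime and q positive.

28/1
365/13
17913/638
233234/8307

APPEND 28: p_0 = 28·1 + 0 = 28, q_0 = 28·0 + 1 = 1 → 28/1
APPEND 13: p_1 = 13·28 + 1 = 365, q_1 = 13·1 + 0 = 13 → 365/13
APPEND 49: p_2 = 49·365 + 28 = 17913, q_2 = 49·13 + 1 = 638 → 17913/638
APPEND 12: p_3 = 12·17913 + 365 = 215321, q_3 = 12·638 + 13 = 7669 → 215321/7669
APPEND 1: p_4 = 1·215321 + 17913 = 233234, q_4 = 1·7669 + 638 = 8307 → 233234/8307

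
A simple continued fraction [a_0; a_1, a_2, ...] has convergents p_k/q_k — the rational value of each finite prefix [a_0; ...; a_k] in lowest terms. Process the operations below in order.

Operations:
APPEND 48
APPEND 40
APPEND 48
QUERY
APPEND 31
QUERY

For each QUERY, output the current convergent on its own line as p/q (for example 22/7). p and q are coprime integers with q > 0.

APPEND 48: p_0 = 48·1 + 0 = 48, q_0 = 48·0 + 1 = 1 → 48/1
APPEND 40: p_1 = 40·48 + 1 = 1921, q_1 = 40·1 + 0 = 40 → 1921/40
APPEND 48: p_2 = 48·1921 + 48 = 92256, q_2 = 48·40 + 1 = 1921 → 92256/1921
APPEND 31: p_3 = 31·92256 + 1921 = 2861857, q_3 = 31·1921 + 40 = 59591 → 2861857/59591

92256/1921
2861857/59591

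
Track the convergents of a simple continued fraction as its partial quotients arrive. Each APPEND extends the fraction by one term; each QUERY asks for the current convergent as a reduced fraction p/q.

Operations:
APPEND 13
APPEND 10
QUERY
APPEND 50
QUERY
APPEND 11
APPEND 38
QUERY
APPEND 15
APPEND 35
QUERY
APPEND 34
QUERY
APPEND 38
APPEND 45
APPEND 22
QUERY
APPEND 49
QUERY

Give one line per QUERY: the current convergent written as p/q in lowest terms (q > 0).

131/10
6563/501
2754875/210299
1451595590/110810509
49395645509/3770717312
1862666454008810/142190441530579
91355237517699139/6973788318792108

APPEND 13: p_0 = 13·1 + 0 = 13, q_0 = 13·0 + 1 = 1 → 13/1
APPEND 10: p_1 = 10·13 + 1 = 131, q_1 = 10·1 + 0 = 10 → 131/10
APPEND 50: p_2 = 50·131 + 13 = 6563, q_2 = 50·10 + 1 = 501 → 6563/501
APPEND 11: p_3 = 11·6563 + 131 = 72324, q_3 = 11·501 + 10 = 5521 → 72324/5521
APPEND 38: p_4 = 38·72324 + 6563 = 2754875, q_4 = 38·5521 + 501 = 210299 → 2754875/210299
APPEND 15: p_5 = 15·2754875 + 72324 = 41395449, q_5 = 15·210299 + 5521 = 3160006 → 41395449/3160006
APPEND 35: p_6 = 35·41395449 + 2754875 = 1451595590, q_6 = 35·3160006 + 210299 = 110810509 → 1451595590/110810509
APPEND 34: p_7 = 34·1451595590 + 41395449 = 49395645509, q_7 = 34·110810509 + 3160006 = 3770717312 → 49395645509/3770717312
APPEND 38: p_8 = 38·49395645509 + 1451595590 = 1878486124932, q_8 = 38·3770717312 + 110810509 = 143398068365 → 1878486124932/143398068365
APPEND 45: p_9 = 45·1878486124932 + 49395645509 = 84581271267449, q_9 = 45·143398068365 + 3770717312 = 6456683793737 → 84581271267449/6456683793737
APPEND 22: p_10 = 22·84581271267449 + 1878486124932 = 1862666454008810, q_10 = 22·6456683793737 + 143398068365 = 142190441530579 → 1862666454008810/142190441530579
APPEND 49: p_11 = 49·1862666454008810 + 84581271267449 = 91355237517699139, q_11 = 49·142190441530579 + 6456683793737 = 6973788318792108 → 91355237517699139/6973788318792108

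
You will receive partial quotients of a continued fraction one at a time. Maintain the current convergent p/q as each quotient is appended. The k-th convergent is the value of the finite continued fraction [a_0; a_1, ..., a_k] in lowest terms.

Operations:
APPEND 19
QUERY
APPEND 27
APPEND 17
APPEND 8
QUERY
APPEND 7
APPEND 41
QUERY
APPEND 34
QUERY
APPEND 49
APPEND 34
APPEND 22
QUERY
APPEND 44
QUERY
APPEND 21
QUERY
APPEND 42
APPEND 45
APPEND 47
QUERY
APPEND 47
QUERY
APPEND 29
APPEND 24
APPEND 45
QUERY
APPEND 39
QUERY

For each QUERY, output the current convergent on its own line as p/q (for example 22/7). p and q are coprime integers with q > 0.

19/1
70570/3707
20683197/1086476
703731445/36966593
25858621569288/1358337965263
1138953172596185/59828530722287
23943875246089173/1257757483133290
2131475467920216701447/111965134813737372802
100224676113233306422477/5264742447930144075999
3148757606879668176081507145/165402358721052593221911568
122871454422969212566956079852/6454364202770493975772469703

APPEND 19: p_0 = 19·1 + 0 = 19, q_0 = 19·0 + 1 = 1 → 19/1
APPEND 27: p_1 = 27·19 + 1 = 514, q_1 = 27·1 + 0 = 27 → 514/27
APPEND 17: p_2 = 17·514 + 19 = 8757, q_2 = 17·27 + 1 = 460 → 8757/460
APPEND 8: p_3 = 8·8757 + 514 = 70570, q_3 = 8·460 + 27 = 3707 → 70570/3707
APPEND 7: p_4 = 7·70570 + 8757 = 502747, q_4 = 7·3707 + 460 = 26409 → 502747/26409
APPEND 41: p_5 = 41·502747 + 70570 = 20683197, q_5 = 41·26409 + 3707 = 1086476 → 20683197/1086476
APPEND 34: p_6 = 34·20683197 + 502747 = 703731445, q_6 = 34·1086476 + 26409 = 36966593 → 703731445/36966593
APPEND 49: p_7 = 49·703731445 + 20683197 = 34503524002, q_7 = 49·36966593 + 1086476 = 1812449533 → 34503524002/1812449533
APPEND 34: p_8 = 34·34503524002 + 703731445 = 1173823547513, q_8 = 34·1812449533 + 36966593 = 61660250715 → 1173823547513/61660250715
APPEND 22: p_9 = 22·1173823547513 + 34503524002 = 25858621569288, q_9 = 22·61660250715 + 1812449533 = 1358337965263 → 25858621569288/1358337965263
APPEND 44: p_10 = 44·25858621569288 + 1173823547513 = 1138953172596185, q_10 = 44·1358337965263 + 61660250715 = 59828530722287 → 1138953172596185/59828530722287
APPEND 21: p_11 = 21·1138953172596185 + 25858621569288 = 23943875246089173, q_11 = 21·59828530722287 + 1358337965263 = 1257757483133290 → 23943875246089173/1257757483133290
APPEND 42: p_12 = 42·23943875246089173 + 1138953172596185 = 1006781713508341451, q_12 = 42·1257757483133290 + 59828530722287 = 52885642822320467 → 1006781713508341451/52885642822320467
APPEND 45: p_13 = 45·1006781713508341451 + 23943875246089173 = 45329120983121454468, q_13 = 45·52885642822320467 + 1257757483133290 = 2381111684487554305 → 45329120983121454468/2381111684487554305
APPEND 47: p_14 = 47·45329120983121454468 + 1006781713508341451 = 2131475467920216701447, q_14 = 47·2381111684487554305 + 52885642822320467 = 111965134813737372802 → 2131475467920216701447/111965134813737372802
APPEND 47: p_15 = 47·2131475467920216701447 + 45329120983121454468 = 100224676113233306422477, q_15 = 47·111965134813737372802 + 2381111684487554305 = 5264742447930144075999 → 100224676113233306422477/5264742447930144075999
APPEND 29: p_16 = 29·100224676113233306422477 + 2131475467920216701447 = 2908647082751686102953280, q_16 = 29·5264742447930144075999 + 111965134813737372802 = 152789496124787915576773 → 2908647082751686102953280/152789496124787915576773
APPEND 24: p_17 = 24·2908647082751686102953280 + 100224676113233306422477 = 69907754662153699777301197, q_17 = 24·152789496124787915576773 + 5264742447930144075999 = 3672212649442840117918551 → 69907754662153699777301197/3672212649442840117918551
APPEND 45: p_18 = 45·69907754662153699777301197 + 2908647082751686102953280 = 3148757606879668176081507145, q_18 = 45·3672212649442840117918551 + 152789496124787915576773 = 165402358721052593221911568 → 3148757606879668176081507145/165402358721052593221911568
APPEND 39: p_19 = 39·3148757606879668176081507145 + 69907754662153699777301197 = 122871454422969212566956079852, q_19 = 39·165402358721052593221911568 + 3672212649442840117918551 = 6454364202770493975772469703 → 122871454422969212566956079852/6454364202770493975772469703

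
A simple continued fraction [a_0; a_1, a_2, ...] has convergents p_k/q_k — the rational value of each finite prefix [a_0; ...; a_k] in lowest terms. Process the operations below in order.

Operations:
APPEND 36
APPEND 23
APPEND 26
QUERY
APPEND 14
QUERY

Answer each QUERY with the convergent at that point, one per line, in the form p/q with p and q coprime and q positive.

21590/599
303089/8409

APPEND 36: p_0 = 36·1 + 0 = 36, q_0 = 36·0 + 1 = 1 → 36/1
APPEND 23: p_1 = 23·36 + 1 = 829, q_1 = 23·1 + 0 = 23 → 829/23
APPEND 26: p_2 = 26·829 + 36 = 21590, q_2 = 26·23 + 1 = 599 → 21590/599
APPEND 14: p_3 = 14·21590 + 829 = 303089, q_3 = 14·599 + 23 = 8409 → 303089/8409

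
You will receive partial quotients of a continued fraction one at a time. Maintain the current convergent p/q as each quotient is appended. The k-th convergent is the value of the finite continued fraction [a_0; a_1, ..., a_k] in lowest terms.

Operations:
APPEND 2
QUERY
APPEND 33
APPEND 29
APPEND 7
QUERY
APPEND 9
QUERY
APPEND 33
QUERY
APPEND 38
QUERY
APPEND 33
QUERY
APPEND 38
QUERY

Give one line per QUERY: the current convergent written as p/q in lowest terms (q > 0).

2/1
13682/6739
125083/61609
4141421/2039836
157499081/77575377
5201611094/2562027277
197818720653/97434611903

APPEND 2: p_0 = 2·1 + 0 = 2, q_0 = 2·0 + 1 = 1 → 2/1
APPEND 33: p_1 = 33·2 + 1 = 67, q_1 = 33·1 + 0 = 33 → 67/33
APPEND 29: p_2 = 29·67 + 2 = 1945, q_2 = 29·33 + 1 = 958 → 1945/958
APPEND 7: p_3 = 7·1945 + 67 = 13682, q_3 = 7·958 + 33 = 6739 → 13682/6739
APPEND 9: p_4 = 9·13682 + 1945 = 125083, q_4 = 9·6739 + 958 = 61609 → 125083/61609
APPEND 33: p_5 = 33·125083 + 13682 = 4141421, q_5 = 33·61609 + 6739 = 2039836 → 4141421/2039836
APPEND 38: p_6 = 38·4141421 + 125083 = 157499081, q_6 = 38·2039836 + 61609 = 77575377 → 157499081/77575377
APPEND 33: p_7 = 33·157499081 + 4141421 = 5201611094, q_7 = 33·77575377 + 2039836 = 2562027277 → 5201611094/2562027277
APPEND 38: p_8 = 38·5201611094 + 157499081 = 197818720653, q_8 = 38·2562027277 + 77575377 = 97434611903 → 197818720653/97434611903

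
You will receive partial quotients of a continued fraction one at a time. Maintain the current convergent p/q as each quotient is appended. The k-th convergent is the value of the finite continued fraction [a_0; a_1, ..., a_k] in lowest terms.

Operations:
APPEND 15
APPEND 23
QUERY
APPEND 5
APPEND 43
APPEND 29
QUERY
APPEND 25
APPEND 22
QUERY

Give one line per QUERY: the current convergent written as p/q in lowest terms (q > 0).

APPEND 15: p_0 = 15·1 + 0 = 15, q_0 = 15·0 + 1 = 1 → 15/1
APPEND 23: p_1 = 23·15 + 1 = 346, q_1 = 23·1 + 0 = 23 → 346/23
APPEND 5: p_2 = 5·346 + 15 = 1745, q_2 = 5·23 + 1 = 116 → 1745/116
APPEND 43: p_3 = 43·1745 + 346 = 75381, q_3 = 43·116 + 23 = 5011 → 75381/5011
APPEND 29: p_4 = 29·75381 + 1745 = 2187794, q_4 = 29·5011 + 116 = 145435 → 2187794/145435
APPEND 25: p_5 = 25·2187794 + 75381 = 54770231, q_5 = 25·145435 + 5011 = 3640886 → 54770231/3640886
APPEND 22: p_6 = 22·54770231 + 2187794 = 1207132876, q_6 = 22·3640886 + 145435 = 80244927 → 1207132876/80244927

346/23
2187794/145435
1207132876/80244927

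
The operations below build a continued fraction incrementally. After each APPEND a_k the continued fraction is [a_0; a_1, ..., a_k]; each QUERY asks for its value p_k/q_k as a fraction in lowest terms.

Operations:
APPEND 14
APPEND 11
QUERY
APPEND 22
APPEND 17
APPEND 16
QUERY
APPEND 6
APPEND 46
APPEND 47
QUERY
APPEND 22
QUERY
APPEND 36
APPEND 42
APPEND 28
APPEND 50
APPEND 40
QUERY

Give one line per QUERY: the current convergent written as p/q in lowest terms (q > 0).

APPEND 14: p_0 = 14·1 + 0 = 14, q_0 = 14·0 + 1 = 1 → 14/1
APPEND 11: p_1 = 11·14 + 1 = 155, q_1 = 11·1 + 0 = 11 → 155/11
APPEND 22: p_2 = 22·155 + 14 = 3424, q_2 = 22·11 + 1 = 243 → 3424/243
APPEND 17: p_3 = 17·3424 + 155 = 58363, q_3 = 17·243 + 11 = 4142 → 58363/4142
APPEND 16: p_4 = 16·58363 + 3424 = 937232, q_4 = 16·4142 + 243 = 66515 → 937232/66515
APPEND 6: p_5 = 6·937232 + 58363 = 5681755, q_5 = 6·66515 + 4142 = 403232 → 5681755/403232
APPEND 46: p_6 = 46·5681755 + 937232 = 262297962, q_6 = 46·403232 + 66515 = 18615187 → 262297962/18615187
APPEND 47: p_7 = 47·262297962 + 5681755 = 12333685969, q_7 = 47·18615187 + 403232 = 875317021 → 12333685969/875317021
APPEND 22: p_8 = 22·12333685969 + 262297962 = 271603389280, q_8 = 22·875317021 + 18615187 = 19275589649 → 271603389280/19275589649
APPEND 36: p_9 = 36·271603389280 + 12333685969 = 9790055700049, q_9 = 36·19275589649 + 875317021 = 694796544385 → 9790055700049/694796544385
APPEND 42: p_10 = 42·9790055700049 + 271603389280 = 411453942791338, q_10 = 42·694796544385 + 19275589649 = 29200730453819 → 411453942791338/29200730453819
APPEND 28: p_11 = 28·411453942791338 + 9790055700049 = 11530500453857513, q_11 = 28·29200730453819 + 694796544385 = 818315249251317 → 11530500453857513/818315249251317
APPEND 50: p_12 = 50·11530500453857513 + 411453942791338 = 576936476635666988, q_12 = 50·818315249251317 + 29200730453819 = 40944963193019669 → 576936476635666988/40944963193019669
APPEND 40: p_13 = 40·576936476635666988 + 11530500453857513 = 23088989565880537033, q_13 = 40·40944963193019669 + 818315249251317 = 1638616842970038077 → 23088989565880537033/1638616842970038077

155/11
937232/66515
12333685969/875317021
271603389280/19275589649
23088989565880537033/1638616842970038077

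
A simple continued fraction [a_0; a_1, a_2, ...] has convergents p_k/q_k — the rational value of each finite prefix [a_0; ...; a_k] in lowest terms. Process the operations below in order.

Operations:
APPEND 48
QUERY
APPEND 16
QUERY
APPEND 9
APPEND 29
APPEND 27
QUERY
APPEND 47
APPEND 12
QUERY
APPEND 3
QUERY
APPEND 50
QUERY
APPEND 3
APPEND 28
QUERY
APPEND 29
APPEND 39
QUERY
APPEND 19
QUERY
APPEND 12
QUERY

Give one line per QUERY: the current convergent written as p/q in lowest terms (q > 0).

48/1
769/16
5484459/114112
3101153775/64523932
9561433768/198939281
481172842175/10011487982
41167411730379/856546778338
46658180197240455/970790055804469
887700731767709929/18469881150259940
10699066961409759603/222609363858923749

APPEND 48: p_0 = 48·1 + 0 = 48, q_0 = 48·0 + 1 = 1 → 48/1
APPEND 16: p_1 = 16·48 + 1 = 769, q_1 = 16·1 + 0 = 16 → 769/16
APPEND 9: p_2 = 9·769 + 48 = 6969, q_2 = 9·16 + 1 = 145 → 6969/145
APPEND 29: p_3 = 29·6969 + 769 = 202870, q_3 = 29·145 + 16 = 4221 → 202870/4221
APPEND 27: p_4 = 27·202870 + 6969 = 5484459, q_4 = 27·4221 + 145 = 114112 → 5484459/114112
APPEND 47: p_5 = 47·5484459 + 202870 = 257972443, q_5 = 47·114112 + 4221 = 5367485 → 257972443/5367485
APPEND 12: p_6 = 12·257972443 + 5484459 = 3101153775, q_6 = 12·5367485 + 114112 = 64523932 → 3101153775/64523932
APPEND 3: p_7 = 3·3101153775 + 257972443 = 9561433768, q_7 = 3·64523932 + 5367485 = 198939281 → 9561433768/198939281
APPEND 50: p_8 = 50·9561433768 + 3101153775 = 481172842175, q_8 = 50·198939281 + 64523932 = 10011487982 → 481172842175/10011487982
APPEND 3: p_9 = 3·481172842175 + 9561433768 = 1453079960293, q_9 = 3·10011487982 + 198939281 = 30233403227 → 1453079960293/30233403227
APPEND 28: p_10 = 28·1453079960293 + 481172842175 = 41167411730379, q_10 = 28·30233403227 + 10011487982 = 856546778338 → 41167411730379/856546778338
APPEND 29: p_11 = 29·41167411730379 + 1453079960293 = 1195308020141284, q_11 = 29·856546778338 + 30233403227 = 24870089975029 → 1195308020141284/24870089975029
APPEND 39: p_12 = 39·1195308020141284 + 41167411730379 = 46658180197240455, q_12 = 39·24870089975029 + 856546778338 = 970790055804469 → 46658180197240455/970790055804469
APPEND 19: p_13 = 19·46658180197240455 + 1195308020141284 = 887700731767709929, q_13 = 19·970790055804469 + 24870089975029 = 18469881150259940 → 887700731767709929/18469881150259940
APPEND 12: p_14 = 12·887700731767709929 + 46658180197240455 = 10699066961409759603, q_14 = 12·18469881150259940 + 970790055804469 = 222609363858923749 → 10699066961409759603/222609363858923749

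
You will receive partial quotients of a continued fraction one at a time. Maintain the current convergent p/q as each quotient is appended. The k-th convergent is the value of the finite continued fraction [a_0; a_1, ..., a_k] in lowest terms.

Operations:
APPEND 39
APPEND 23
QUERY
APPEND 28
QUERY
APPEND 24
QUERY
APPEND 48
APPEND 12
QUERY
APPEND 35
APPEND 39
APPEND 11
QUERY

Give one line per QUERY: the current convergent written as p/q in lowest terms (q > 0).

898/23
25183/645
605290/15503
349554526/8952971
5277144730376/135160955501

APPEND 39: p_0 = 39·1 + 0 = 39, q_0 = 39·0 + 1 = 1 → 39/1
APPEND 23: p_1 = 23·39 + 1 = 898, q_1 = 23·1 + 0 = 23 → 898/23
APPEND 28: p_2 = 28·898 + 39 = 25183, q_2 = 28·23 + 1 = 645 → 25183/645
APPEND 24: p_3 = 24·25183 + 898 = 605290, q_3 = 24·645 + 23 = 15503 → 605290/15503
APPEND 48: p_4 = 48·605290 + 25183 = 29079103, q_4 = 48·15503 + 645 = 744789 → 29079103/744789
APPEND 12: p_5 = 12·29079103 + 605290 = 349554526, q_5 = 12·744789 + 15503 = 8952971 → 349554526/8952971
APPEND 35: p_6 = 35·349554526 + 29079103 = 12263487513, q_6 = 35·8952971 + 744789 = 314098774 → 12263487513/314098774
APPEND 39: p_7 = 39·12263487513 + 349554526 = 478625567533, q_7 = 39·314098774 + 8952971 = 12258805157 → 478625567533/12258805157
APPEND 11: p_8 = 11·478625567533 + 12263487513 = 5277144730376, q_8 = 11·12258805157 + 314098774 = 135160955501 → 5277144730376/135160955501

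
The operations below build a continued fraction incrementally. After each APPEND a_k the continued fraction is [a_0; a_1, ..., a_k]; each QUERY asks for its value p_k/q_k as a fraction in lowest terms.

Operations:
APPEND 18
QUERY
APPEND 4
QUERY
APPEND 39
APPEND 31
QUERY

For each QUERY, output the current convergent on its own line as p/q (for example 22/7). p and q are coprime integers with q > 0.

APPEND 18: p_0 = 18·1 + 0 = 18, q_0 = 18·0 + 1 = 1 → 18/1
APPEND 4: p_1 = 4·18 + 1 = 73, q_1 = 4·1 + 0 = 4 → 73/4
APPEND 39: p_2 = 39·73 + 18 = 2865, q_2 = 39·4 + 1 = 157 → 2865/157
APPEND 31: p_3 = 31·2865 + 73 = 88888, q_3 = 31·157 + 4 = 4871 → 88888/4871

18/1
73/4
88888/4871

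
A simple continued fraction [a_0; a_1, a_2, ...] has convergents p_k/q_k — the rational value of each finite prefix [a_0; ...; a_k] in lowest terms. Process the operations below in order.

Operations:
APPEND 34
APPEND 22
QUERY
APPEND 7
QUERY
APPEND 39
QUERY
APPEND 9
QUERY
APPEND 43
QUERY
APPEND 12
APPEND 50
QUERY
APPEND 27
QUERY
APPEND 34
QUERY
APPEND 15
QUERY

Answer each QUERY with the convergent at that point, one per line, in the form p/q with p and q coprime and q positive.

APPEND 34: p_0 = 34·1 + 0 = 34, q_0 = 34·0 + 1 = 1 → 34/1
APPEND 22: p_1 = 22·34 + 1 = 749, q_1 = 22·1 + 0 = 22 → 749/22
APPEND 7: p_2 = 7·749 + 34 = 5277, q_2 = 7·22 + 1 = 155 → 5277/155
APPEND 39: p_3 = 39·5277 + 749 = 206552, q_3 = 39·155 + 22 = 6067 → 206552/6067
APPEND 9: p_4 = 9·206552 + 5277 = 1864245, q_4 = 9·6067 + 155 = 54758 → 1864245/54758
APPEND 43: p_5 = 43·1864245 + 206552 = 80369087, q_5 = 43·54758 + 6067 = 2360661 → 80369087/2360661
APPEND 12: p_6 = 12·80369087 + 1864245 = 966293289, q_6 = 12·2360661 + 54758 = 28382690 → 966293289/28382690
APPEND 50: p_7 = 50·966293289 + 80369087 = 48395033537, q_7 = 50·28382690 + 2360661 = 1421495161 → 48395033537/1421495161
APPEND 27: p_8 = 27·48395033537 + 966293289 = 1307632198788, q_8 = 27·1421495161 + 28382690 = 38408752037 → 1307632198788/38408752037
APPEND 34: p_9 = 34·1307632198788 + 48395033537 = 44507889792329, q_9 = 34·38408752037 + 1421495161 = 1307319064419 → 44507889792329/1307319064419
APPEND 15: p_10 = 15·44507889792329 + 1307632198788 = 668925979083723, q_10 = 15·1307319064419 + 38408752037 = 19648194718322 → 668925979083723/19648194718322

749/22
5277/155
206552/6067
1864245/54758
80369087/2360661
48395033537/1421495161
1307632198788/38408752037
44507889792329/1307319064419
668925979083723/19648194718322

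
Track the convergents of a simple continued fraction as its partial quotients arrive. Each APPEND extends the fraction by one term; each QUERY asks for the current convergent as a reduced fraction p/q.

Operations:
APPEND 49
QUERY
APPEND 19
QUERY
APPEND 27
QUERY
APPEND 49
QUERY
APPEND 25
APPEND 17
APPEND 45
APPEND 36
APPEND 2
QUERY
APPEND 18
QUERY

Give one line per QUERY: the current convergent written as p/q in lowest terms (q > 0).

APPEND 49: p_0 = 49·1 + 0 = 49, q_0 = 49·0 + 1 = 1 → 49/1
APPEND 19: p_1 = 19·49 + 1 = 932, q_1 = 19·1 + 0 = 19 → 932/19
APPEND 27: p_2 = 27·932 + 49 = 25213, q_2 = 27·19 + 1 = 514 → 25213/514
APPEND 49: p_3 = 49·25213 + 932 = 1236369, q_3 = 49·514 + 19 = 25205 → 1236369/25205
APPEND 25: p_4 = 25·1236369 + 25213 = 30934438, q_4 = 25·25205 + 514 = 630639 → 30934438/630639
APPEND 17: p_5 = 17·30934438 + 1236369 = 527121815, q_5 = 17·630639 + 25205 = 10746068 → 527121815/10746068
APPEND 45: p_6 = 45·527121815 + 30934438 = 23751416113, q_6 = 45·10746068 + 630639 = 484203699 → 23751416113/484203699
APPEND 36: p_7 = 36·23751416113 + 527121815 = 855578101883, q_7 = 36·484203699 + 10746068 = 17442079232 → 855578101883/17442079232
APPEND 2: p_8 = 2·855578101883 + 23751416113 = 1734907619879, q_8 = 2·17442079232 + 484203699 = 35368362163 → 1734907619879/35368362163
APPEND 18: p_9 = 18·1734907619879 + 855578101883 = 32083915259705, q_9 = 18·35368362163 + 17442079232 = 654072598166 → 32083915259705/654072598166

49/1
932/19
25213/514
1236369/25205
1734907619879/35368362163
32083915259705/654072598166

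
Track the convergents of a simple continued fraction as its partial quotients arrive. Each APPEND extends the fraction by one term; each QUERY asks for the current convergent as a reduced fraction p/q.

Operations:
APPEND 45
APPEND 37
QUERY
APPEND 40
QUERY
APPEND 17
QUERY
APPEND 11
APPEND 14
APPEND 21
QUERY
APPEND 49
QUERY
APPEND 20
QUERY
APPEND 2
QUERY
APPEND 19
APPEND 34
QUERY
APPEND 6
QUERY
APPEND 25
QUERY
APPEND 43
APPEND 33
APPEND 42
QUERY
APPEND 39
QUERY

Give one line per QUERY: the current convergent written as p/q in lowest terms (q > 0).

APPEND 45: p_0 = 45·1 + 0 = 45, q_0 = 45·0 + 1 = 1 → 45/1
APPEND 37: p_1 = 37·45 + 1 = 1666, q_1 = 37·1 + 0 = 37 → 1666/37
APPEND 40: p_2 = 40·1666 + 45 = 66685, q_2 = 40·37 + 1 = 1481 → 66685/1481
APPEND 17: p_3 = 17·66685 + 1666 = 1135311, q_3 = 17·1481 + 37 = 25214 → 1135311/25214
APPEND 11: p_4 = 11·1135311 + 66685 = 12555106, q_4 = 11·25214 + 1481 = 278835 → 12555106/278835
APPEND 14: p_5 = 14·12555106 + 1135311 = 176906795, q_5 = 14·278835 + 25214 = 3928904 → 176906795/3928904
APPEND 21: p_6 = 21·176906795 + 12555106 = 3727597801, q_6 = 21·3928904 + 278835 = 82785819 → 3727597801/82785819
APPEND 49: p_7 = 49·3727597801 + 176906795 = 182829199044, q_7 = 49·82785819 + 3928904 = 4060434035 → 182829199044/4060434035
APPEND 20: p_8 = 20·182829199044 + 3727597801 = 3660311578681, q_8 = 20·4060434035 + 82785819 = 81291466519 → 3660311578681/81291466519
APPEND 2: p_9 = 2·3660311578681 + 182829199044 = 7503452356406, q_9 = 2·81291466519 + 4060434035 = 166643367073 → 7503452356406/166643367073
APPEND 19: p_10 = 19·7503452356406 + 3660311578681 = 146225906350395, q_10 = 19·166643367073 + 81291466519 = 3247515440906 → 146225906350395/3247515440906
APPEND 34: p_11 = 34·146225906350395 + 7503452356406 = 4979184268269836, q_11 = 34·3247515440906 + 166643367073 = 110582168357877 → 4979184268269836/110582168357877
APPEND 6: p_12 = 6·4979184268269836 + 146225906350395 = 30021331515969411, q_12 = 6·110582168357877 + 3247515440906 = 666740525588168 → 30021331515969411/666740525588168
APPEND 25: p_13 = 25·30021331515969411 + 4979184268269836 = 755512472167505111, q_13 = 25·666740525588168 + 110582168357877 = 16779095308062077 → 755512472167505111/16779095308062077
APPEND 43: p_14 = 43·755512472167505111 + 30021331515969411 = 32517057634718689184, q_14 = 43·16779095308062077 + 666740525588168 = 722167838772257479 → 32517057634718689184/722167838772257479
APPEND 33: p_15 = 33·32517057634718689184 + 755512472167505111 = 1073818414417884248183, q_15 = 33·722167838772257479 + 16779095308062077 = 23848317774792558884 → 1073818414417884248183/23848317774792558884
APPEND 42: p_16 = 42·1073818414417884248183 + 32517057634718689184 = 45132890463185857112870, q_16 = 42·23848317774792558884 + 722167838772257479 = 1002351514380059730607 → 45132890463185857112870/1002351514380059730607
APPEND 39: p_17 = 39·45132890463185857112870 + 1073818414417884248183 = 1761256546478666311650113, q_17 = 39·1002351514380059730607 + 23848317774792558884 = 39115557378597122052557 → 1761256546478666311650113/39115557378597122052557

1666/37
66685/1481
1135311/25214
3727597801/82785819
182829199044/4060434035
3660311578681/81291466519
7503452356406/166643367073
4979184268269836/110582168357877
30021331515969411/666740525588168
755512472167505111/16779095308062077
45132890463185857112870/1002351514380059730607
1761256546478666311650113/39115557378597122052557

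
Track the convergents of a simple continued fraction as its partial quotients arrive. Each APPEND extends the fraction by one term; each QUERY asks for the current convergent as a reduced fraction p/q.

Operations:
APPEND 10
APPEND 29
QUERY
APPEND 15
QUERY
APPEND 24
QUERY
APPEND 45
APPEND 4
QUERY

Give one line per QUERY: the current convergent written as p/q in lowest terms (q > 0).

291/29
4375/436
105291/10493
19075171/1900977

APPEND 10: p_0 = 10·1 + 0 = 10, q_0 = 10·0 + 1 = 1 → 10/1
APPEND 29: p_1 = 29·10 + 1 = 291, q_1 = 29·1 + 0 = 29 → 291/29
APPEND 15: p_2 = 15·291 + 10 = 4375, q_2 = 15·29 + 1 = 436 → 4375/436
APPEND 24: p_3 = 24·4375 + 291 = 105291, q_3 = 24·436 + 29 = 10493 → 105291/10493
APPEND 45: p_4 = 45·105291 + 4375 = 4742470, q_4 = 45·10493 + 436 = 472621 → 4742470/472621
APPEND 4: p_5 = 4·4742470 + 105291 = 19075171, q_5 = 4·472621 + 10493 = 1900977 → 19075171/1900977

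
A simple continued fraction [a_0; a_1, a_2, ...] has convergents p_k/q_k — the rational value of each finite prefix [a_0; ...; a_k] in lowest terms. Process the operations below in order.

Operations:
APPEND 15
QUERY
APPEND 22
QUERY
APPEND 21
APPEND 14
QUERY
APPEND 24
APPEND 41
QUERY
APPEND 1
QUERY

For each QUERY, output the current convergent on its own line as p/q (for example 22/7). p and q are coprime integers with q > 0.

APPEND 15: p_0 = 15·1 + 0 = 15, q_0 = 15·0 + 1 = 1 → 15/1
APPEND 22: p_1 = 22·15 + 1 = 331, q_1 = 22·1 + 0 = 22 → 331/22
APPEND 21: p_2 = 21·331 + 15 = 6966, q_2 = 21·22 + 1 = 463 → 6966/463
APPEND 14: p_3 = 14·6966 + 331 = 97855, q_3 = 14·463 + 22 = 6504 → 97855/6504
APPEND 24: p_4 = 24·97855 + 6966 = 2355486, q_4 = 24·6504 + 463 = 156559 → 2355486/156559
APPEND 41: p_5 = 41·2355486 + 97855 = 96672781, q_5 = 41·156559 + 6504 = 6425423 → 96672781/6425423
APPEND 1: p_6 = 1·96672781 + 2355486 = 99028267, q_6 = 1·6425423 + 156559 = 6581982 → 99028267/6581982

15/1
331/22
97855/6504
96672781/6425423
99028267/6581982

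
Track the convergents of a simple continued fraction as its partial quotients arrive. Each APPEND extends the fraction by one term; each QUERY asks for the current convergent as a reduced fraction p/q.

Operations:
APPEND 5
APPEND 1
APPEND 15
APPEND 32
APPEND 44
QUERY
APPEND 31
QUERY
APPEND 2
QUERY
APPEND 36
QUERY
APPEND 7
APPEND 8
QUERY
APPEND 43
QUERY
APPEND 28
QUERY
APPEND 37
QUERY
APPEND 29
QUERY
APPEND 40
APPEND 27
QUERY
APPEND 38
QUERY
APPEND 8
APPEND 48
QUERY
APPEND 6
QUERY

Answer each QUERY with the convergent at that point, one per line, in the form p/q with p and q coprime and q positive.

APPEND 5: p_0 = 5·1 + 0 = 5, q_0 = 5·0 + 1 = 1 → 5/1
APPEND 1: p_1 = 1·5 + 1 = 6, q_1 = 1·1 + 0 = 1 → 6/1
APPEND 15: p_2 = 15·6 + 5 = 95, q_2 = 15·1 + 1 = 16 → 95/16
APPEND 32: p_3 = 32·95 + 6 = 3046, q_3 = 32·16 + 1 = 513 → 3046/513
APPEND 44: p_4 = 44·3046 + 95 = 134119, q_4 = 44·513 + 16 = 22588 → 134119/22588
APPEND 31: p_5 = 31·134119 + 3046 = 4160735, q_5 = 31·22588 + 513 = 700741 → 4160735/700741
APPEND 2: p_6 = 2·4160735 + 134119 = 8455589, q_6 = 2·700741 + 22588 = 1424070 → 8455589/1424070
APPEND 36: p_7 = 36·8455589 + 4160735 = 308561939, q_7 = 36·1424070 + 700741 = 51967261 → 308561939/51967261
APPEND 7: p_8 = 7·308561939 + 8455589 = 2168389162, q_8 = 7·51967261 + 1424070 = 365194897 → 2168389162/365194897
APPEND 8: p_9 = 8·2168389162 + 308561939 = 17655675235, q_9 = 8·365194897 + 51967261 = 2973526437 → 17655675235/2973526437
APPEND 43: p_10 = 43·17655675235 + 2168389162 = 761362424267, q_10 = 43·2973526437 + 365194897 = 128226831688 → 761362424267/128226831688
APPEND 28: p_11 = 28·761362424267 + 17655675235 = 21335803554711, q_11 = 28·128226831688 + 2973526437 = 3593324813701 → 21335803554711/3593324813701
APPEND 37: p_12 = 37·21335803554711 + 761362424267 = 790186093948574, q_12 = 37·3593324813701 + 128226831688 = 133081244938625 → 790186093948574/133081244938625
APPEND 29: p_13 = 29·790186093948574 + 21335803554711 = 22936732528063357, q_13 = 29·133081244938625 + 3593324813701 = 3862949428033826 → 22936732528063357/3862949428033826
APPEND 40: p_14 = 40·22936732528063357 + 790186093948574 = 918259487216482854, q_14 = 40·3862949428033826 + 133081244938625 = 154651058366291665 → 918259487216482854/154651058366291665
APPEND 27: p_15 = 27·918259487216482854 + 22936732528063357 = 24815942887373100415, q_15 = 27·154651058366291665 + 3862949428033826 = 4179441525317908781 → 24815942887373100415/4179441525317908781
APPEND 38: p_16 = 38·24815942887373100415 + 918259487216482854 = 943924089207394298624, q_16 = 38·4179441525317908781 + 154651058366291665 = 158973429020446825343 → 943924089207394298624/158973429020446825343
APPEND 8: p_17 = 8·943924089207394298624 + 24815942887373100415 = 7576208656546527489407, q_17 = 8·158973429020446825343 + 4179441525317908781 = 1275966873688892511525 → 7576208656546527489407/1275966873688892511525
APPEND 48: p_18 = 48·7576208656546527489407 + 943924089207394298624 = 364601939603440713790160, q_18 = 48·1275966873688892511525 + 158973429020446825343 = 61405383366087287378543 → 364601939603440713790160/61405383366087287378543
APPEND 6: p_19 = 6·364601939603440713790160 + 7576208656546527489407 = 2195187846277190810230367, q_19 = 6·61405383366087287378543 + 1275966873688892511525 = 369708267070212616782783 → 2195187846277190810230367/369708267070212616782783

134119/22588
4160735/700741
8455589/1424070
308561939/51967261
17655675235/2973526437
761362424267/128226831688
21335803554711/3593324813701
790186093948574/133081244938625
22936732528063357/3862949428033826
24815942887373100415/4179441525317908781
943924089207394298624/158973429020446825343
364601939603440713790160/61405383366087287378543
2195187846277190810230367/369708267070212616782783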